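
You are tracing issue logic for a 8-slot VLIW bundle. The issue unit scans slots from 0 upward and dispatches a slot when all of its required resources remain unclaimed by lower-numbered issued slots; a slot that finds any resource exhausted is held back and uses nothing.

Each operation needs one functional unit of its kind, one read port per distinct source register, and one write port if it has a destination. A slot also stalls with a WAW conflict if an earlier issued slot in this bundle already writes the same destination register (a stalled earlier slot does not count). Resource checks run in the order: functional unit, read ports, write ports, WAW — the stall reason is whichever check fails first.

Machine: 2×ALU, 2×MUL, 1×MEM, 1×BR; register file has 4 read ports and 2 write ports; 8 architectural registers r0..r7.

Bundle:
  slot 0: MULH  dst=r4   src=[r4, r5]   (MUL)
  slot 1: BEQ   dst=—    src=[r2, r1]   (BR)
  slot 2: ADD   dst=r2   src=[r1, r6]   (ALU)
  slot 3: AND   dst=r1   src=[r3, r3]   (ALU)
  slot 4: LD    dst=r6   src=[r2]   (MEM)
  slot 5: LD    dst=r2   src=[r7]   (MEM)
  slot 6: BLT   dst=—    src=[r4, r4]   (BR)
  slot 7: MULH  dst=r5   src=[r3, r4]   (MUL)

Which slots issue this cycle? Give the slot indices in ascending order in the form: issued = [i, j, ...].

issued = [0, 1]

  0. MUL→r4 ⇒ go  {2A/1Mu/1Ld/1B | 2r 1w}
  1. BR ⇒ go  {2A/1Mu/1Ld/0B | 0r 1w}
  2. ALU→r2 ⇒ no(RD_PORT)  {2A/1Mu/1Ld/0B | 0r 1w}
  3. ALU→r1 ⇒ no(RD_PORT)  {2A/1Mu/1Ld/0B | 0r 1w}
  4. MEM→r6 ⇒ no(RD_PORT)  {2A/1Mu/1Ld/0B | 0r 1w}
  5. MEM→r2 ⇒ no(RD_PORT)  {2A/1Mu/1Ld/0B | 0r 1w}
  6. BR ⇒ no(FU)  {2A/1Mu/1Ld/0B | 0r 1w}
  7. MUL→r5 ⇒ no(RD_PORT)  {2A/1Mu/1Ld/0B | 0r 1w}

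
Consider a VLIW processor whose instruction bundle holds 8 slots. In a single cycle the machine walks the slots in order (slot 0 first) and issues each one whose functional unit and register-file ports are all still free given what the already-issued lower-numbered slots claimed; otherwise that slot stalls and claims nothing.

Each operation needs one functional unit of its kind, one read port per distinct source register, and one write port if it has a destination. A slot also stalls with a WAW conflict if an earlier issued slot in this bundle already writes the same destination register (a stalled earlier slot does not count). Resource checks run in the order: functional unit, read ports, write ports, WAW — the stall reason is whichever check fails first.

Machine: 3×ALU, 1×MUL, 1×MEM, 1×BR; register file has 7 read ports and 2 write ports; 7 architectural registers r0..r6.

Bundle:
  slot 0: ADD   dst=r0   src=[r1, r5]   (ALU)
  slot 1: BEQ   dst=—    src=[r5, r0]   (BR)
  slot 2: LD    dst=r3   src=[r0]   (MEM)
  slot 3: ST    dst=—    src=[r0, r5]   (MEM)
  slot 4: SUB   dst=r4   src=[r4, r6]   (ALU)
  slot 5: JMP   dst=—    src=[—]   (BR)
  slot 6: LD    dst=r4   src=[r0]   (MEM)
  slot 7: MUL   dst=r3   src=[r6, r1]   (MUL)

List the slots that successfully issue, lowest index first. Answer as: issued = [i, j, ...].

issued = [0, 1, 2]

(0) want 1×ALU +2rd +1wr — yes → AL2|MU1|ME1|BR1|rd5|wr1
(1) want 1×BR +2rd +0wr — yes → AL2|MU1|ME1|BR0|rd3|wr1
(2) want 1×MEM +1rd +1wr — yes → AL2|MU1|ME0|BR0|rd2|wr0
(3) want 1×MEM +2rd +0wr — FU → AL2|MU1|ME0|BR0|rd2|wr0
(4) want 1×ALU +2rd +1wr — WR_PORT → AL2|MU1|ME0|BR0|rd2|wr0
(5) want 1×BR +0rd +0wr — FU → AL2|MU1|ME0|BR0|rd2|wr0
(6) want 1×MEM +1rd +1wr — FU → AL2|MU1|ME0|BR0|rd2|wr0
(7) want 1×MUL +2rd +1wr — WR_PORT → AL2|MU1|ME0|BR0|rd2|wr0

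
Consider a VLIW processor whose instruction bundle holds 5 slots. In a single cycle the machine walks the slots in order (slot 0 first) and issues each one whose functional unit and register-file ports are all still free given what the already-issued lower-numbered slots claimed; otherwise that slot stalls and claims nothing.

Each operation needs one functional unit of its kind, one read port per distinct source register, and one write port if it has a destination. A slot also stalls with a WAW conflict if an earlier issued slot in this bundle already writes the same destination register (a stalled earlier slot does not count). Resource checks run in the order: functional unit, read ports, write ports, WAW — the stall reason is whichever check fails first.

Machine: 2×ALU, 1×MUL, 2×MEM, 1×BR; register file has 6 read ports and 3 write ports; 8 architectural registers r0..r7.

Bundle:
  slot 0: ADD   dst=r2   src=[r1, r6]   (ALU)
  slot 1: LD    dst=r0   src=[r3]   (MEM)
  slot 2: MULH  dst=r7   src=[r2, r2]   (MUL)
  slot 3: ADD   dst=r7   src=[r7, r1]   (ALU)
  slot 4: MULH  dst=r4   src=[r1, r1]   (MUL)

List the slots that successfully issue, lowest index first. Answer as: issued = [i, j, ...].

issued = [0, 1, 2]

(0) want 1×ALU +2rd +1wr — yes → AL1|MU1|ME2|BR1|rd4|wr2
(1) want 1×MEM +1rd +1wr — yes → AL1|MU1|ME1|BR1|rd3|wr1
(2) want 1×MUL +1rd +1wr — yes → AL1|MU0|ME1|BR1|rd2|wr0
(3) want 1×ALU +2rd +1wr — WR_PORT → AL1|MU0|ME1|BR1|rd2|wr0
(4) want 1×MUL +1rd +1wr — FU → AL1|MU0|ME1|BR1|rd2|wr0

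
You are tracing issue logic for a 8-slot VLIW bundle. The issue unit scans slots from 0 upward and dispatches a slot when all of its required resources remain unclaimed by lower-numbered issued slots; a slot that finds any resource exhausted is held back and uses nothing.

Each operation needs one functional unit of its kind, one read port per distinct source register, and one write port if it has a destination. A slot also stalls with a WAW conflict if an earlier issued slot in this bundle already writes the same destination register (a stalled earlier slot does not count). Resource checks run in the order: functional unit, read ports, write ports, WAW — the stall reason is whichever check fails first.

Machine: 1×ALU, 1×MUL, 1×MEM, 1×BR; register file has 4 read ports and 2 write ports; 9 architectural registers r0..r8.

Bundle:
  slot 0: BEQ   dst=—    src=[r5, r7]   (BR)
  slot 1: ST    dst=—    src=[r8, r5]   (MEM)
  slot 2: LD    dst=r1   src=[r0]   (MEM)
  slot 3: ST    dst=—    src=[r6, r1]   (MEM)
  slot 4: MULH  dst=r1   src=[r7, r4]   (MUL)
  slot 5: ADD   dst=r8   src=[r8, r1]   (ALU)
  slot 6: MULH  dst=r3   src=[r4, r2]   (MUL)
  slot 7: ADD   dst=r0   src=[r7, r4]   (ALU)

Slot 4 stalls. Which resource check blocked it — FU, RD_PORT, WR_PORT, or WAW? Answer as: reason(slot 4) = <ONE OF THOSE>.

reason(slot 4) = RD_PORT

(0) want 1×BR +2rd +0wr — yes → AL1|MU1|ME1|BR0|rd2|wr2
(1) want 1×MEM +2rd +0wr — yes → AL1|MU1|ME0|BR0|rd0|wr2
(2) want 1×MEM +1rd +1wr — FU → AL1|MU1|ME0|BR0|rd0|wr2
(3) want 1×MEM +2rd +0wr — FU → AL1|MU1|ME0|BR0|rd0|wr2
(4) want 1×MUL +2rd +1wr — RD_PORT → AL1|MU1|ME0|BR0|rd0|wr2
(5) want 1×ALU +2rd +1wr — RD_PORT → AL1|MU1|ME0|BR0|rd0|wr2
(6) want 1×MUL +2rd +1wr — RD_PORT → AL1|MU1|ME0|BR0|rd0|wr2
(7) want 1×ALU +2rd +1wr — RD_PORT → AL1|MU1|ME0|BR0|rd0|wr2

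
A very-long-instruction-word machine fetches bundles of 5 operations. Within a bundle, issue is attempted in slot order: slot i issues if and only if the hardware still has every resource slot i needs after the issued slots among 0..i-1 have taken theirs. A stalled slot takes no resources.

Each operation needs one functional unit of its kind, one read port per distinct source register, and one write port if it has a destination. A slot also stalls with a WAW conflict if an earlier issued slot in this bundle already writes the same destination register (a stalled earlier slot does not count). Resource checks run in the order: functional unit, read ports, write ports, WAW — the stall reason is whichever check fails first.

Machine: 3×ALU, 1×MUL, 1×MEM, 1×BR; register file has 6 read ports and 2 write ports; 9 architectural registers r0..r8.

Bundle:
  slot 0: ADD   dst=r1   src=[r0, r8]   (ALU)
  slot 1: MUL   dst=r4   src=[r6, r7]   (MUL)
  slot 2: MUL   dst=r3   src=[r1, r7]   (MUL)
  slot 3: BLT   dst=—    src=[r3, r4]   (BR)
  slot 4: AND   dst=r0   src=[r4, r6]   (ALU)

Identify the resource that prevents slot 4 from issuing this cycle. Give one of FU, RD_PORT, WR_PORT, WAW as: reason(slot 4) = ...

reason(slot 4) = RD_PORT

[0] ALU needs rd=2 wr=1: ok; after: ALU=2 MUL=1 MEM=1 BR=1, R=4, W=1
[1] MUL needs rd=2 wr=1: ok; after: ALU=2 MUL=0 MEM=1 BR=1, R=2, W=0
[2] MUL needs rd=2 wr=1: FU; after: ALU=2 MUL=0 MEM=1 BR=1, R=2, W=0
[3] BR needs rd=2 wr=0: ok; after: ALU=2 MUL=0 MEM=1 BR=0, R=0, W=0
[4] ALU needs rd=2 wr=1: RD_PORT; after: ALU=2 MUL=0 MEM=1 BR=0, R=0, W=0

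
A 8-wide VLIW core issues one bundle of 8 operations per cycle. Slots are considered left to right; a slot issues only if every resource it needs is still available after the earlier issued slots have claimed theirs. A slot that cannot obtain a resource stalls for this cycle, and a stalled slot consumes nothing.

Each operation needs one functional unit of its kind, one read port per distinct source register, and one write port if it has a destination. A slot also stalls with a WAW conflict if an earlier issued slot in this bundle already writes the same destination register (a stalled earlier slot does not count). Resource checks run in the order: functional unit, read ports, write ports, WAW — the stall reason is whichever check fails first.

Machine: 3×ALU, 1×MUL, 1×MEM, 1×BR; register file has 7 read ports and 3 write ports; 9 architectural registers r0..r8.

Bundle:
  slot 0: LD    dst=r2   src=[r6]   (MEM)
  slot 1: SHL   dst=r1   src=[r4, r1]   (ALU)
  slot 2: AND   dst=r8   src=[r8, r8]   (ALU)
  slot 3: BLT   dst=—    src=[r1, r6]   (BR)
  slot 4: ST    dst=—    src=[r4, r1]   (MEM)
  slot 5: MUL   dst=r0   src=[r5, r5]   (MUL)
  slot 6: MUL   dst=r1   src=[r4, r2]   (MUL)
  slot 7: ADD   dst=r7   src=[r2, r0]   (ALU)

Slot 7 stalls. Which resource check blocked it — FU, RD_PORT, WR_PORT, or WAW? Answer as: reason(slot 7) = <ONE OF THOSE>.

(0) want 1×MEM +1rd +1wr — yes → AL3|MU1|ME0|BR1|rd6|wr2
(1) want 1×ALU +2rd +1wr — yes → AL2|MU1|ME0|BR1|rd4|wr1
(2) want 1×ALU +1rd +1wr — yes → AL1|MU1|ME0|BR1|rd3|wr0
(3) want 1×BR +2rd +0wr — yes → AL1|MU1|ME0|BR0|rd1|wr0
(4) want 1×MEM +2rd +0wr — FU → AL1|MU1|ME0|BR0|rd1|wr0
(5) want 1×MUL +1rd +1wr — WR_PORT → AL1|MU1|ME0|BR0|rd1|wr0
(6) want 1×MUL +2rd +1wr — RD_PORT → AL1|MU1|ME0|BR0|rd1|wr0
(7) want 1×ALU +2rd +1wr — RD_PORT → AL1|MU1|ME0|BR0|rd1|wr0

reason(slot 7) = RD_PORT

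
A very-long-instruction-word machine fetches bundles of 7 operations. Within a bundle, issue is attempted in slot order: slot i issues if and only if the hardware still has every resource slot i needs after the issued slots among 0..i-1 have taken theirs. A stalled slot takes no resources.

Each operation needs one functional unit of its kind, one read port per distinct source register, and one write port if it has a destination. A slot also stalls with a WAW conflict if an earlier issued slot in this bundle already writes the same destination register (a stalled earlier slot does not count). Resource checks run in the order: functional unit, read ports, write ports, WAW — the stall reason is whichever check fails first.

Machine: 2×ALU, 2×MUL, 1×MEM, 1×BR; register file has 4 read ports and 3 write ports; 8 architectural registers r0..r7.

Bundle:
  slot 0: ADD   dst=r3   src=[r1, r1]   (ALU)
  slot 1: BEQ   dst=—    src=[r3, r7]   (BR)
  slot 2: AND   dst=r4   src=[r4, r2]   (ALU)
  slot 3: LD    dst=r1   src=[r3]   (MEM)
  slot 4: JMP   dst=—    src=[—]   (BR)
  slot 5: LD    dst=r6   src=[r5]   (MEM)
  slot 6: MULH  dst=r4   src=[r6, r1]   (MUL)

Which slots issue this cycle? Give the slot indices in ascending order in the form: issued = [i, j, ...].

#0 ALU src=r1,r1 dispatched  <A:1 Mu:2 Ld:1 B:1 rd:3 wr:2>
#1 BR src=r3,r7 dispatched  <A:1 Mu:2 Ld:1 B:0 rd:1 wr:2>
#2 ALU src=r4,r2 held:RD_PORT  <A:1 Mu:2 Ld:1 B:0 rd:1 wr:2>
#3 MEM src=r3 dispatched  <A:1 Mu:2 Ld:0 B:0 rd:0 wr:1>
#4 BR src=- held:FU  <A:1 Mu:2 Ld:0 B:0 rd:0 wr:1>
#5 MEM src=r5 held:FU  <A:1 Mu:2 Ld:0 B:0 rd:0 wr:1>
#6 MUL src=r6,r1 held:RD_PORT  <A:1 Mu:2 Ld:0 B:0 rd:0 wr:1>

issued = [0, 1, 3]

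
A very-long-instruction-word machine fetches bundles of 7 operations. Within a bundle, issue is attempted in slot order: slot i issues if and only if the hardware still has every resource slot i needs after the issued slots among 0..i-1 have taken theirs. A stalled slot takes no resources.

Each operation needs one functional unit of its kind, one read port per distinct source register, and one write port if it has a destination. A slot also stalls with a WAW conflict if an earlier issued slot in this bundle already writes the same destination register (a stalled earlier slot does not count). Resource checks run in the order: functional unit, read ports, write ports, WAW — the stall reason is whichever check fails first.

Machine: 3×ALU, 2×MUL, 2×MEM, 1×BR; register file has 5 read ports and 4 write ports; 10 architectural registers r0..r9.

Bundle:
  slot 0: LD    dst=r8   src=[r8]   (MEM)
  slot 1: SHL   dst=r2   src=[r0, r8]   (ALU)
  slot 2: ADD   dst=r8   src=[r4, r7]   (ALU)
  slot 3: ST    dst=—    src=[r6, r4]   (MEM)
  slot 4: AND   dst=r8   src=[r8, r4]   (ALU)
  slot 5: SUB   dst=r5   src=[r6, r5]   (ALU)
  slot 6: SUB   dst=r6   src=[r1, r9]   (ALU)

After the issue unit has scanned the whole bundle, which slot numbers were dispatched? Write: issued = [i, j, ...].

issued = [0, 1, 3]

  0. MEM→r8 ⇒ go  {3A/2Mu/1Ld/1B | 4r 3w}
  1. ALU→r2 ⇒ go  {2A/2Mu/1Ld/1B | 2r 2w}
  2. ALU→r8 ⇒ no(WAW)  {2A/2Mu/1Ld/1B | 2r 2w}
  3. MEM ⇒ go  {2A/2Mu/0Ld/1B | 0r 2w}
  4. ALU→r8 ⇒ no(RD_PORT)  {2A/2Mu/0Ld/1B | 0r 2w}
  5. ALU→r5 ⇒ no(RD_PORT)  {2A/2Mu/0Ld/1B | 0r 2w}
  6. ALU→r6 ⇒ no(RD_PORT)  {2A/2Mu/0Ld/1B | 0r 2w}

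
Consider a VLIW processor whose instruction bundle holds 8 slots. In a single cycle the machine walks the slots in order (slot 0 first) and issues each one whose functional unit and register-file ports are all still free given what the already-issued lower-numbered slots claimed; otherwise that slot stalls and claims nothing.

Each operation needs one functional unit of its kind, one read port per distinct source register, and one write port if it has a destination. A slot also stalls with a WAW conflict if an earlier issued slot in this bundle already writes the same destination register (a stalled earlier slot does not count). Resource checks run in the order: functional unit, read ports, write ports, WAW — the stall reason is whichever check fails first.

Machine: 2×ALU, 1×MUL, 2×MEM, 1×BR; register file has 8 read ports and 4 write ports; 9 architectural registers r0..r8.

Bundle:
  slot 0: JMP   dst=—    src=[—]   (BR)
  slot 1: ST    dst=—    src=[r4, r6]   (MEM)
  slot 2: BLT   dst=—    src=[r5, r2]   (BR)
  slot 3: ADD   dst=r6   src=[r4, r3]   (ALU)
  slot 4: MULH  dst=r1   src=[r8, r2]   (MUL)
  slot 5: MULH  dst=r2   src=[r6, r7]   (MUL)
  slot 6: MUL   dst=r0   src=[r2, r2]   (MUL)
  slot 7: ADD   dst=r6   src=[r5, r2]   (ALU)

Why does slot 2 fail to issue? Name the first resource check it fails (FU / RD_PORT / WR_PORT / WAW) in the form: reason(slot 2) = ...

reason(slot 2) = FU

#0 BR src=- dispatched  <A:2 Mu:1 Ld:2 B:0 rd:8 wr:4>
#1 MEM src=r4,r6 dispatched  <A:2 Mu:1 Ld:1 B:0 rd:6 wr:4>
#2 BR src=r5,r2 held:FU  <A:2 Mu:1 Ld:1 B:0 rd:6 wr:4>
#3 ALU src=r4,r3 dispatched  <A:1 Mu:1 Ld:1 B:0 rd:4 wr:3>
#4 MUL src=r8,r2 dispatched  <A:1 Mu:0 Ld:1 B:0 rd:2 wr:2>
#5 MUL src=r6,r7 held:FU  <A:1 Mu:0 Ld:1 B:0 rd:2 wr:2>
#6 MUL src=r2,r2 held:FU  <A:1 Mu:0 Ld:1 B:0 rd:2 wr:2>
#7 ALU src=r5,r2 held:WAW  <A:1 Mu:0 Ld:1 B:0 rd:2 wr:2>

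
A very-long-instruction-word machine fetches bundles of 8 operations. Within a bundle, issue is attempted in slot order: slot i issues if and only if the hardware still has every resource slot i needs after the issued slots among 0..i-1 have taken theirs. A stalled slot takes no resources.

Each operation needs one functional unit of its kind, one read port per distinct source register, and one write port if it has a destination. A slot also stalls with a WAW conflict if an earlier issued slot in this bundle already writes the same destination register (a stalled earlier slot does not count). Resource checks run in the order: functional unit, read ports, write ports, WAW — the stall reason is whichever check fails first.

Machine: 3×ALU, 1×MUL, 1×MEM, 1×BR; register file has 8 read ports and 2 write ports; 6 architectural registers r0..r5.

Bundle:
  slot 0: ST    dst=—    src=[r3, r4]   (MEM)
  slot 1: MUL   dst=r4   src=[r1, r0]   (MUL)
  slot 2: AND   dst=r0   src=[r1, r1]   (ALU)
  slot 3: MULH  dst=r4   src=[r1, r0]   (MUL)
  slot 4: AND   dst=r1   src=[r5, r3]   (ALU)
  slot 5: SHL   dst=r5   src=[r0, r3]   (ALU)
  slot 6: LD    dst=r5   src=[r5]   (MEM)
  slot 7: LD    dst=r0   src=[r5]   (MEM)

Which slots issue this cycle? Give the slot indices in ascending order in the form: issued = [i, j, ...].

slot 0 (MEM): ISSUE — free A3,Mu1,Ld0,B1 rp6 wp2
slot 1 (MUL): ISSUE — free A3,Mu0,Ld0,B1 rp4 wp1
slot 2 (ALU): ISSUE — free A2,Mu0,Ld0,B1 rp3 wp0
slot 3 (MUL): stall FU — free A2,Mu0,Ld0,B1 rp3 wp0
slot 4 (ALU): stall WR_PORT — free A2,Mu0,Ld0,B1 rp3 wp0
slot 5 (ALU): stall WR_PORT — free A2,Mu0,Ld0,B1 rp3 wp0
slot 6 (MEM): stall FU — free A2,Mu0,Ld0,B1 rp3 wp0
slot 7 (MEM): stall FU — free A2,Mu0,Ld0,B1 rp3 wp0

issued = [0, 1, 2]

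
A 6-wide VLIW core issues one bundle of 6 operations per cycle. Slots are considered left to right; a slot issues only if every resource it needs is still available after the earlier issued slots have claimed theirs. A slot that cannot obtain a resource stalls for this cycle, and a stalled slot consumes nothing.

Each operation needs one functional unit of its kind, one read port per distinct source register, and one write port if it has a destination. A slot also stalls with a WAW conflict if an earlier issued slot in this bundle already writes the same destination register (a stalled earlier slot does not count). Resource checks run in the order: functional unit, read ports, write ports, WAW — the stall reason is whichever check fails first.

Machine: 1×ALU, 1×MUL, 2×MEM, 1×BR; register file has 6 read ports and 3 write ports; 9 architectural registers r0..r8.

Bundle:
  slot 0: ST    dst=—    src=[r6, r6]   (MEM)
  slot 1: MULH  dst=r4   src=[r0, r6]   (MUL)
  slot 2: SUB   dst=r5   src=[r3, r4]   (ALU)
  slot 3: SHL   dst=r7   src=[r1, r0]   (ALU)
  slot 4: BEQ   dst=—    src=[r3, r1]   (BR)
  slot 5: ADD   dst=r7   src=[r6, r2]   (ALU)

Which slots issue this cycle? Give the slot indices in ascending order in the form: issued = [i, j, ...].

issued = [0, 1, 2]

(0) want 1×MEM +1rd +0wr — yes → AL1|MU1|ME1|BR1|rd5|wr3
(1) want 1×MUL +2rd +1wr — yes → AL1|MU0|ME1|BR1|rd3|wr2
(2) want 1×ALU +2rd +1wr — yes → AL0|MU0|ME1|BR1|rd1|wr1
(3) want 1×ALU +2rd +1wr — FU → AL0|MU0|ME1|BR1|rd1|wr1
(4) want 1×BR +2rd +0wr — RD_PORT → AL0|MU0|ME1|BR1|rd1|wr1
(5) want 1×ALU +2rd +1wr — FU → AL0|MU0|ME1|BR1|rd1|wr1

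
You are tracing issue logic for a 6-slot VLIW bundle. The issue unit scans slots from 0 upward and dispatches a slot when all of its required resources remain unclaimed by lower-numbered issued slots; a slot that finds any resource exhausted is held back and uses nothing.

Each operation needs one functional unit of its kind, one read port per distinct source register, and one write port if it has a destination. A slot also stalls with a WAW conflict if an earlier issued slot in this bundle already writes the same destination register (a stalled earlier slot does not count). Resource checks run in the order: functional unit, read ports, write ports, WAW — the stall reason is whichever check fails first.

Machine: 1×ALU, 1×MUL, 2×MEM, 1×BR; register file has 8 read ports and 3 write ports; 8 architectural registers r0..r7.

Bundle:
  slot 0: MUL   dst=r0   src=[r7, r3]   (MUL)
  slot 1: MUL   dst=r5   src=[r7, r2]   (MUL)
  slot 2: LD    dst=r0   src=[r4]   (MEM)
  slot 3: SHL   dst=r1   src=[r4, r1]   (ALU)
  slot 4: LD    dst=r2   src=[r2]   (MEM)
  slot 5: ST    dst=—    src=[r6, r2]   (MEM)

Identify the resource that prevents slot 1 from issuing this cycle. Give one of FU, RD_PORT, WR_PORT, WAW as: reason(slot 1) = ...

#0 MUL src=r7,r3 dispatched  <A:1 Mu:0 Ld:2 B:1 rd:6 wr:2>
#1 MUL src=r7,r2 held:FU  <A:1 Mu:0 Ld:2 B:1 rd:6 wr:2>
#2 MEM src=r4 held:WAW  <A:1 Mu:0 Ld:2 B:1 rd:6 wr:2>
#3 ALU src=r4,r1 dispatched  <A:0 Mu:0 Ld:2 B:1 rd:4 wr:1>
#4 MEM src=r2 dispatched  <A:0 Mu:0 Ld:1 B:1 rd:3 wr:0>
#5 MEM src=r6,r2 dispatched  <A:0 Mu:0 Ld:0 B:1 rd:1 wr:0>

reason(slot 1) = FU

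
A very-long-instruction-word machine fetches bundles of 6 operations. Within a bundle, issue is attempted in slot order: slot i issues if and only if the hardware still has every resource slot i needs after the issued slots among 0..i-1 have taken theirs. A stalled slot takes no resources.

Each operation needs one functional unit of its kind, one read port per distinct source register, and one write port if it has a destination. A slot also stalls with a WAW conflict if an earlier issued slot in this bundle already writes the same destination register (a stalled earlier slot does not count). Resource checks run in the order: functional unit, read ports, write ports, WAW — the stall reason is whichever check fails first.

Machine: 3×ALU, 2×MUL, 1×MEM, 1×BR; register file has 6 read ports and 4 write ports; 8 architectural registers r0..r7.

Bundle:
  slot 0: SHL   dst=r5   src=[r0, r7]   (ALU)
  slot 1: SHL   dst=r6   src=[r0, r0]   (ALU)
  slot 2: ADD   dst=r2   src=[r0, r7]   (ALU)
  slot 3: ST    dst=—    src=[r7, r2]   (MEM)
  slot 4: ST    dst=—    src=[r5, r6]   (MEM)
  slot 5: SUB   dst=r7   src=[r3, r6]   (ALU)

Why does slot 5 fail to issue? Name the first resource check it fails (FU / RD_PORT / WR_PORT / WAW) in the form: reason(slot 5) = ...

[0] ALU needs rd=2 wr=1: ok; after: ALU=2 MUL=2 MEM=1 BR=1, R=4, W=3
[1] ALU needs rd=1 wr=1: ok; after: ALU=1 MUL=2 MEM=1 BR=1, R=3, W=2
[2] ALU needs rd=2 wr=1: ok; after: ALU=0 MUL=2 MEM=1 BR=1, R=1, W=1
[3] MEM needs rd=2 wr=0: RD_PORT; after: ALU=0 MUL=2 MEM=1 BR=1, R=1, W=1
[4] MEM needs rd=2 wr=0: RD_PORT; after: ALU=0 MUL=2 MEM=1 BR=1, R=1, W=1
[5] ALU needs rd=2 wr=1: FU; after: ALU=0 MUL=2 MEM=1 BR=1, R=1, W=1

reason(slot 5) = FU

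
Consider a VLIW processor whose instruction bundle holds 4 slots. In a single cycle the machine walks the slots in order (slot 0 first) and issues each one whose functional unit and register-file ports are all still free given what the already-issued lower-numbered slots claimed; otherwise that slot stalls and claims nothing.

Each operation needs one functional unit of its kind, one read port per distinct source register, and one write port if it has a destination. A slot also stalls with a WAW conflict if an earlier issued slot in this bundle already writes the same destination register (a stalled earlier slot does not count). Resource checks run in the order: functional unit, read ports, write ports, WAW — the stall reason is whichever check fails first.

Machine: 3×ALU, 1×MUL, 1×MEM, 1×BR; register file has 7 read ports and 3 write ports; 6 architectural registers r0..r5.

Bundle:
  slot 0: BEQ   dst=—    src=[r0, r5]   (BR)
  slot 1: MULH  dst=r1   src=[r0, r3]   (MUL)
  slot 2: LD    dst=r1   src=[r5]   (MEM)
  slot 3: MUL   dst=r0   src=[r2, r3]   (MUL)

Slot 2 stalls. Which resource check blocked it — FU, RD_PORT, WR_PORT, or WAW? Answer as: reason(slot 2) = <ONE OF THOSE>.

reason(slot 2) = WAW

  0. BR ⇒ go  {3A/1Mu/1Ld/0B | 5r 3w}
  1. MUL→r1 ⇒ go  {3A/0Mu/1Ld/0B | 3r 2w}
  2. MEM→r1 ⇒ no(WAW)  {3A/0Mu/1Ld/0B | 3r 2w}
  3. MUL→r0 ⇒ no(FU)  {3A/0Mu/1Ld/0B | 3r 2w}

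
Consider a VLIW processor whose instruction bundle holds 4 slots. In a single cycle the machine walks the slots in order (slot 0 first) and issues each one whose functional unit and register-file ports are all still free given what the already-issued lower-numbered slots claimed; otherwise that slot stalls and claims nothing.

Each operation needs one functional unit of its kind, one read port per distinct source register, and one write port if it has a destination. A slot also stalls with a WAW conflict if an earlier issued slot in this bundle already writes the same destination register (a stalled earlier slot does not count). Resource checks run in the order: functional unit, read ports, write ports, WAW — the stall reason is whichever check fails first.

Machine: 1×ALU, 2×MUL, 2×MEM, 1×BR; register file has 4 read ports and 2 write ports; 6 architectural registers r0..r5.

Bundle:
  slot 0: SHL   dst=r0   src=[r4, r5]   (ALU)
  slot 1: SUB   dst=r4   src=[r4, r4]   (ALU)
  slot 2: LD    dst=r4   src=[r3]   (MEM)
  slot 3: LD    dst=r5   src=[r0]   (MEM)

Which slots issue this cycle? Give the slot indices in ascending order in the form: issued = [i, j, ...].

issued = [0, 2]

[0] ALU needs rd=2 wr=1: ok; after: ALU=0 MUL=2 MEM=2 BR=1, R=2, W=1
[1] ALU needs rd=1 wr=1: FU; after: ALU=0 MUL=2 MEM=2 BR=1, R=2, W=1
[2] MEM needs rd=1 wr=1: ok; after: ALU=0 MUL=2 MEM=1 BR=1, R=1, W=0
[3] MEM needs rd=1 wr=1: WR_PORT; after: ALU=0 MUL=2 MEM=1 BR=1, R=1, W=0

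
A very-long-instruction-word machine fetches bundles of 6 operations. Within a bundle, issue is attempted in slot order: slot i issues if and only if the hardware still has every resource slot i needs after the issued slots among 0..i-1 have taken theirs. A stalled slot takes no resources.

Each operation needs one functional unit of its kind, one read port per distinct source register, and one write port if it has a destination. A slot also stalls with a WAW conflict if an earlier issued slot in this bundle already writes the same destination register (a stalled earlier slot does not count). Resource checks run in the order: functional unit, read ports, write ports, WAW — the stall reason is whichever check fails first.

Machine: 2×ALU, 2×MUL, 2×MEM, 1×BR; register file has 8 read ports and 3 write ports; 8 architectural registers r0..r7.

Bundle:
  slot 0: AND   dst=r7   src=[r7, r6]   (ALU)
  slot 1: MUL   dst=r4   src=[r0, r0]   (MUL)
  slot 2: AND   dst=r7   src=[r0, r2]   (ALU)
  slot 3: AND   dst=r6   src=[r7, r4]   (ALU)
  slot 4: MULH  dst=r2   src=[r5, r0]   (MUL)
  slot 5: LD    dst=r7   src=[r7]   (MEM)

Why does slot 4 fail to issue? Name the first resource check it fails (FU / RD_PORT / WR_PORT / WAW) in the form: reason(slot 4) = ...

(0) want 1×ALU +2rd +1wr — yes → AL1|MU2|ME2|BR1|rd6|wr2
(1) want 1×MUL +1rd +1wr — yes → AL1|MU1|ME2|BR1|rd5|wr1
(2) want 1×ALU +2rd +1wr — WAW → AL1|MU1|ME2|BR1|rd5|wr1
(3) want 1×ALU +2rd +1wr — yes → AL0|MU1|ME2|BR1|rd3|wr0
(4) want 1×MUL +2rd +1wr — WR_PORT → AL0|MU1|ME2|BR1|rd3|wr0
(5) want 1×MEM +1rd +1wr — WR_PORT → AL0|MU1|ME2|BR1|rd3|wr0

reason(slot 4) = WR_PORT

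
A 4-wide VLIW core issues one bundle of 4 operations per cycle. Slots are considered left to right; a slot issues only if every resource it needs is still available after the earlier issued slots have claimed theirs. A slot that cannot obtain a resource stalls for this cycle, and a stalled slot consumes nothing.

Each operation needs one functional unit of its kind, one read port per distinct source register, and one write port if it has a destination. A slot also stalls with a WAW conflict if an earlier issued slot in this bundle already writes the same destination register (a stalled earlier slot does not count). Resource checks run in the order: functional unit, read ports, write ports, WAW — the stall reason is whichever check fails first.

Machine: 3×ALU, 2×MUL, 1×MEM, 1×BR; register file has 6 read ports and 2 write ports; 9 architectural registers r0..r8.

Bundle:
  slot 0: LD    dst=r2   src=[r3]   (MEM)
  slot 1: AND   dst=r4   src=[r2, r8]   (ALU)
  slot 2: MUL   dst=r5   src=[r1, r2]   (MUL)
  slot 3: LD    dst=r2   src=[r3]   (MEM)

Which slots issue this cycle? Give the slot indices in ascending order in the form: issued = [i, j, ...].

(0) want 1×MEM +1rd +1wr — yes → AL3|MU2|ME0|BR1|rd5|wr1
(1) want 1×ALU +2rd +1wr — yes → AL2|MU2|ME0|BR1|rd3|wr0
(2) want 1×MUL +2rd +1wr — WR_PORT → AL2|MU2|ME0|BR1|rd3|wr0
(3) want 1×MEM +1rd +1wr — FU → AL2|MU2|ME0|BR1|rd3|wr0

issued = [0, 1]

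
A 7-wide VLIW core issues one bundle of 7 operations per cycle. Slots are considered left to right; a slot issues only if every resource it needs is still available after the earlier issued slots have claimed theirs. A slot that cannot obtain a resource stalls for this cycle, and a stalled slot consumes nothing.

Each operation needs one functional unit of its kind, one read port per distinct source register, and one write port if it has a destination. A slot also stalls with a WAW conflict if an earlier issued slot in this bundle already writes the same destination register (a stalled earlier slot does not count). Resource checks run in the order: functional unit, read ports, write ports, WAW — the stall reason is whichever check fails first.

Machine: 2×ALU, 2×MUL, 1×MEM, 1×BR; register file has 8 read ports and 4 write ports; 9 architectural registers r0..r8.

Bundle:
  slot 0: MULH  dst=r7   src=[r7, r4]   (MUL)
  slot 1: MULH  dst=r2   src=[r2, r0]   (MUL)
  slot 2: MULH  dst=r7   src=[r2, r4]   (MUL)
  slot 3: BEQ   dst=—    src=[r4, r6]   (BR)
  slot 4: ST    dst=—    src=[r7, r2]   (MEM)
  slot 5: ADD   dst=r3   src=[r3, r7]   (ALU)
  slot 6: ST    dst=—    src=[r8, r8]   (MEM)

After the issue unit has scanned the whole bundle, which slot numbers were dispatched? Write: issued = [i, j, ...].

issued = [0, 1, 3, 4]

[0] MUL needs rd=2 wr=1: ok; after: ALU=2 MUL=1 MEM=1 BR=1, R=6, W=3
[1] MUL needs rd=2 wr=1: ok; after: ALU=2 MUL=0 MEM=1 BR=1, R=4, W=2
[2] MUL needs rd=2 wr=1: FU; after: ALU=2 MUL=0 MEM=1 BR=1, R=4, W=2
[3] BR needs rd=2 wr=0: ok; after: ALU=2 MUL=0 MEM=1 BR=0, R=2, W=2
[4] MEM needs rd=2 wr=0: ok; after: ALU=2 MUL=0 MEM=0 BR=0, R=0, W=2
[5] ALU needs rd=2 wr=1: RD_PORT; after: ALU=2 MUL=0 MEM=0 BR=0, R=0, W=2
[6] MEM needs rd=1 wr=0: FU; after: ALU=2 MUL=0 MEM=0 BR=0, R=0, W=2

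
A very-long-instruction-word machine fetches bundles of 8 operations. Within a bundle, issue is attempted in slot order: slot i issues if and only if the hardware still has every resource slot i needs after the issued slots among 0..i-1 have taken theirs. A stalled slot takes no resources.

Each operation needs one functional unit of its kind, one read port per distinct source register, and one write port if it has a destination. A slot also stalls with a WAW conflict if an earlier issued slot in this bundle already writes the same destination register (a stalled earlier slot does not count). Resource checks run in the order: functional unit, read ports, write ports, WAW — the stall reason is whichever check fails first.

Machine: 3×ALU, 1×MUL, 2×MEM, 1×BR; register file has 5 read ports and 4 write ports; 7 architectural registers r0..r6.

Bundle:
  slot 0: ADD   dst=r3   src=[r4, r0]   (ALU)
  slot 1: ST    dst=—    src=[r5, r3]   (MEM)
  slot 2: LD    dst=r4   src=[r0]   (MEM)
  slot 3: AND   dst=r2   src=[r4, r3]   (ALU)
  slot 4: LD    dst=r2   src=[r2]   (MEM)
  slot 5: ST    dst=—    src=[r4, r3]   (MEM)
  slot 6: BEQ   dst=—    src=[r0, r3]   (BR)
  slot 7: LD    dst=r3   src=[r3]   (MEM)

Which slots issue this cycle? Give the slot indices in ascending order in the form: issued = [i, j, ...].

issued = [0, 1, 2]

slot 0 (ALU): ISSUE — free A2,Mu1,Ld2,B1 rp3 wp3
slot 1 (MEM): ISSUE — free A2,Mu1,Ld1,B1 rp1 wp3
slot 2 (MEM): ISSUE — free A2,Mu1,Ld0,B1 rp0 wp2
slot 3 (ALU): stall RD_PORT — free A2,Mu1,Ld0,B1 rp0 wp2
slot 4 (MEM): stall FU — free A2,Mu1,Ld0,B1 rp0 wp2
slot 5 (MEM): stall FU — free A2,Mu1,Ld0,B1 rp0 wp2
slot 6 (BR): stall RD_PORT — free A2,Mu1,Ld0,B1 rp0 wp2
slot 7 (MEM): stall FU — free A2,Mu1,Ld0,B1 rp0 wp2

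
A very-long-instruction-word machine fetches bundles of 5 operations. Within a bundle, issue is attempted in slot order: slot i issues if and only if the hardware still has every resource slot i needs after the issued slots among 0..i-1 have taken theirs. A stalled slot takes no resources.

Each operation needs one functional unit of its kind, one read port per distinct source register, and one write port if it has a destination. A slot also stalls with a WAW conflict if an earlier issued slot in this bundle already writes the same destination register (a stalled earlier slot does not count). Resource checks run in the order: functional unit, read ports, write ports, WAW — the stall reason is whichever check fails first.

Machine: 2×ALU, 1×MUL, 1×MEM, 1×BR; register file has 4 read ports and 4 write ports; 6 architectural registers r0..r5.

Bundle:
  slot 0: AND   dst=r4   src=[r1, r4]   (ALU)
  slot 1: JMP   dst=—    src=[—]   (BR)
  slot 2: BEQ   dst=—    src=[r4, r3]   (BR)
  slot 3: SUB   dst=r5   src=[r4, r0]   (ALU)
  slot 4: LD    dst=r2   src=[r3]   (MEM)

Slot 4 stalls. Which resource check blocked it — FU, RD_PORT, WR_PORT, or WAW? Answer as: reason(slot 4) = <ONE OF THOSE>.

#0 ALU src=r1,r4 dispatched  <A:1 Mu:1 Ld:1 B:1 rd:2 wr:3>
#1 BR src=- dispatched  <A:1 Mu:1 Ld:1 B:0 rd:2 wr:3>
#2 BR src=r4,r3 held:FU  <A:1 Mu:1 Ld:1 B:0 rd:2 wr:3>
#3 ALU src=r4,r0 dispatched  <A:0 Mu:1 Ld:1 B:0 rd:0 wr:2>
#4 MEM src=r3 held:RD_PORT  <A:0 Mu:1 Ld:1 B:0 rd:0 wr:2>

reason(slot 4) = RD_PORT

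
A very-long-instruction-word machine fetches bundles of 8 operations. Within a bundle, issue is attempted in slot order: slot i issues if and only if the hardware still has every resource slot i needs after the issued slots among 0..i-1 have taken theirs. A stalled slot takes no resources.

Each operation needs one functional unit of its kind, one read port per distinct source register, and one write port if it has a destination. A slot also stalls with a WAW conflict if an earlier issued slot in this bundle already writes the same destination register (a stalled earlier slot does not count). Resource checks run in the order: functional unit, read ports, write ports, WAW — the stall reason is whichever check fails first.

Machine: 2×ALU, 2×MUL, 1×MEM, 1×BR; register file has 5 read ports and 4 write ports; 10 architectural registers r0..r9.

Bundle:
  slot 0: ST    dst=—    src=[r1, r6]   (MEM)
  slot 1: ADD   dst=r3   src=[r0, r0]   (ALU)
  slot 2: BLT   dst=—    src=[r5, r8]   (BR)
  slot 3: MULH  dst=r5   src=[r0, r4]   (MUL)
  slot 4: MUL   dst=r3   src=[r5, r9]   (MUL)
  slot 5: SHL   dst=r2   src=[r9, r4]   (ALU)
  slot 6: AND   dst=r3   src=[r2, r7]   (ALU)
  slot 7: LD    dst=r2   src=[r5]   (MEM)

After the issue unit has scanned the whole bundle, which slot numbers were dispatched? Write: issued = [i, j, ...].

slot 0 (MEM): ISSUE — free A2,Mu2,Ld0,B1 rp3 wp4
slot 1 (ALU): ISSUE — free A1,Mu2,Ld0,B1 rp2 wp3
slot 2 (BR): ISSUE — free A1,Mu2,Ld0,B0 rp0 wp3
slot 3 (MUL): stall RD_PORT — free A1,Mu2,Ld0,B0 rp0 wp3
slot 4 (MUL): stall RD_PORT — free A1,Mu2,Ld0,B0 rp0 wp3
slot 5 (ALU): stall RD_PORT — free A1,Mu2,Ld0,B0 rp0 wp3
slot 6 (ALU): stall RD_PORT — free A1,Mu2,Ld0,B0 rp0 wp3
slot 7 (MEM): stall FU — free A1,Mu2,Ld0,B0 rp0 wp3

issued = [0, 1, 2]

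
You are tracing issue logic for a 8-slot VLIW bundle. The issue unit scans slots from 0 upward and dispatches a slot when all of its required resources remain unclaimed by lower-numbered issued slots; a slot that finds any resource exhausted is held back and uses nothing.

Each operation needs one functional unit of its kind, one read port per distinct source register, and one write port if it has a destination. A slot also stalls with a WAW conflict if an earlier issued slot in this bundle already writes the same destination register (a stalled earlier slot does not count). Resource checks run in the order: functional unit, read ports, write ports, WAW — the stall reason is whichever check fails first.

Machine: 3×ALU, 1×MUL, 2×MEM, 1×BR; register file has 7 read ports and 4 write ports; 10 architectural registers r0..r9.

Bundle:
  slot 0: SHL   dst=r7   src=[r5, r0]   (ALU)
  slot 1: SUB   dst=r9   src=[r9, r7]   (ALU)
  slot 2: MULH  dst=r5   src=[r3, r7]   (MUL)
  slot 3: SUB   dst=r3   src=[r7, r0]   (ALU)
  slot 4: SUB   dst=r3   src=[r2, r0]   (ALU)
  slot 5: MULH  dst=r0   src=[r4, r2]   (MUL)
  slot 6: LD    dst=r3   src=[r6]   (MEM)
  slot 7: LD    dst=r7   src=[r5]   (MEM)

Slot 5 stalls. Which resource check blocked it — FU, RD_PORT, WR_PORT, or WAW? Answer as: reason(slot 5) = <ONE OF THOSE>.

reason(slot 5) = FU

[0] ALU needs rd=2 wr=1: ok; after: ALU=2 MUL=1 MEM=2 BR=1, R=5, W=3
[1] ALU needs rd=2 wr=1: ok; after: ALU=1 MUL=1 MEM=2 BR=1, R=3, W=2
[2] MUL needs rd=2 wr=1: ok; after: ALU=1 MUL=0 MEM=2 BR=1, R=1, W=1
[3] ALU needs rd=2 wr=1: RD_PORT; after: ALU=1 MUL=0 MEM=2 BR=1, R=1, W=1
[4] ALU needs rd=2 wr=1: RD_PORT; after: ALU=1 MUL=0 MEM=2 BR=1, R=1, W=1
[5] MUL needs rd=2 wr=1: FU; after: ALU=1 MUL=0 MEM=2 BR=1, R=1, W=1
[6] MEM needs rd=1 wr=1: ok; after: ALU=1 MUL=0 MEM=1 BR=1, R=0, W=0
[7] MEM needs rd=1 wr=1: RD_PORT; after: ALU=1 MUL=0 MEM=1 BR=1, R=0, W=0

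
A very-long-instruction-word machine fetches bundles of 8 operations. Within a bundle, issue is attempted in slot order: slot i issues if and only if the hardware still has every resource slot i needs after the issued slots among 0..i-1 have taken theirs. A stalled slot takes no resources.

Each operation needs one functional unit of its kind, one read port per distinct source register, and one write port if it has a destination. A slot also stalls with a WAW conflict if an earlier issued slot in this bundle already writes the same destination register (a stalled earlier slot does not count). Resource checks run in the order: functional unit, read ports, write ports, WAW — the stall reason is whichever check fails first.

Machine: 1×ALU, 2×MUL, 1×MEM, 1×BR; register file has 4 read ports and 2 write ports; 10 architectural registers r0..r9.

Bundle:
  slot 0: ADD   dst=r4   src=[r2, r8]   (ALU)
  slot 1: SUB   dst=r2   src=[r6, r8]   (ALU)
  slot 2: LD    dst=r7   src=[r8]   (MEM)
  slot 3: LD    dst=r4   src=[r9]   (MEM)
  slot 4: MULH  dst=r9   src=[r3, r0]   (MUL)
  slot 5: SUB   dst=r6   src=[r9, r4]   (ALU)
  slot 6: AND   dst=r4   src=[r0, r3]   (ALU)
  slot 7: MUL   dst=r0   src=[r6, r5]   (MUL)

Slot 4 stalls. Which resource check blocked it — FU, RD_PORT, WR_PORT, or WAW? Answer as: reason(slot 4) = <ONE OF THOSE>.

  0. ALU→r4 ⇒ go  {0A/2Mu/1Ld/1B | 2r 1w}
  1. ALU→r2 ⇒ no(FU)  {0A/2Mu/1Ld/1B | 2r 1w}
  2. MEM→r7 ⇒ go  {0A/2Mu/0Ld/1B | 1r 0w}
  3. MEM→r4 ⇒ no(FU)  {0A/2Mu/0Ld/1B | 1r 0w}
  4. MUL→r9 ⇒ no(RD_PORT)  {0A/2Mu/0Ld/1B | 1r 0w}
  5. ALU→r6 ⇒ no(FU)  {0A/2Mu/0Ld/1B | 1r 0w}
  6. ALU→r4 ⇒ no(FU)  {0A/2Mu/0Ld/1B | 1r 0w}
  7. MUL→r0 ⇒ no(RD_PORT)  {0A/2Mu/0Ld/1B | 1r 0w}

reason(slot 4) = RD_PORT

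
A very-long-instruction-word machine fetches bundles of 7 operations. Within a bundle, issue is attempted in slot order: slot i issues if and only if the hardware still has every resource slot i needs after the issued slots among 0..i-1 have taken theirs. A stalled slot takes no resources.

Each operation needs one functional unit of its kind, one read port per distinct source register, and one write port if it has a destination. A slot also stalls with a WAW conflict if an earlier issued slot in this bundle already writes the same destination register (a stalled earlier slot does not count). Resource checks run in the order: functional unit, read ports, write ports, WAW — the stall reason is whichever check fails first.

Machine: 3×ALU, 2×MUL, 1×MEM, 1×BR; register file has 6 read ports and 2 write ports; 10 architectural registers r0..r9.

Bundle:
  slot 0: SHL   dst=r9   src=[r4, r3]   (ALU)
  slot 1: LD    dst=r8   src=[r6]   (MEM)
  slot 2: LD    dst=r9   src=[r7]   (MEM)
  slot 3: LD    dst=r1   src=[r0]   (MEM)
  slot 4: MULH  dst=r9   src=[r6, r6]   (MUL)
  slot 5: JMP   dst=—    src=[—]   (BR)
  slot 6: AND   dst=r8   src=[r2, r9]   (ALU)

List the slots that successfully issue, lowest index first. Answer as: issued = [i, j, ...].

issued = [0, 1, 5]

(0) want 1×ALU +2rd +1wr — yes → AL2|MU2|ME1|BR1|rd4|wr1
(1) want 1×MEM +1rd +1wr — yes → AL2|MU2|ME0|BR1|rd3|wr0
(2) want 1×MEM +1rd +1wr — FU → AL2|MU2|ME0|BR1|rd3|wr0
(3) want 1×MEM +1rd +1wr — FU → AL2|MU2|ME0|BR1|rd3|wr0
(4) want 1×MUL +1rd +1wr — WR_PORT → AL2|MU2|ME0|BR1|rd3|wr0
(5) want 1×BR +0rd +0wr — yes → AL2|MU2|ME0|BR0|rd3|wr0
(6) want 1×ALU +2rd +1wr — WR_PORT → AL2|MU2|ME0|BR0|rd3|wr0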